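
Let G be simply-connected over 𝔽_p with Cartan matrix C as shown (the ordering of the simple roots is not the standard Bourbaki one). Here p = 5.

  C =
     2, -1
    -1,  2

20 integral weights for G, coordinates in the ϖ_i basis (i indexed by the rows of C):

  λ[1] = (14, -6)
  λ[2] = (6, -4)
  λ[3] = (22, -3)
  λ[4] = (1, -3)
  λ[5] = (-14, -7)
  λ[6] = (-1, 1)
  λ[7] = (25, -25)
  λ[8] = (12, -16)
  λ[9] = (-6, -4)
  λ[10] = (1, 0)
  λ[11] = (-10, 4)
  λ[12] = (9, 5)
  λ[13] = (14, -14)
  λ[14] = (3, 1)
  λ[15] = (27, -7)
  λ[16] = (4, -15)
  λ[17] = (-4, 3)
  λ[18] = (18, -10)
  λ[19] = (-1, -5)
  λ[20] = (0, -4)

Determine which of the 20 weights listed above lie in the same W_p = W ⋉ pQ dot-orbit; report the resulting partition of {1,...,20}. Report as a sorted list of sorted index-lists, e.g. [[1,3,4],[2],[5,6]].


C ↔ A_2 under row/col permutation; |W(A_2)| = 6.

Each λ_j+ρ reduced to Ā_5; 2-tuples below use C's row order:

  λ_1+ρ ↦ (5, 0)
  λ_2+ρ ↦ (2, 1)
  λ_3+ρ ↦ (2, 1)
  λ_4+ρ ↦ (0, 2)
  λ_5+ρ ↦ (3, 1)
  λ_6+ρ ↦ (0, 2)
  λ_7+ρ ↦ (3, 1)
  λ_8+ρ ↦ (0, 2)
  λ_9+ρ ↦ (0, 2)
  λ_10+ρ ↦ (2, 1)
  λ_11+ρ ↦ (1, 0)
  λ_12+ρ ↦ (4, 0)
  λ_13+ρ ↦ (0, 2)
  λ_14+ρ ↦ (3, 1)
  λ_15+ρ ↦ (2, 1)
  λ_16+ρ ↦ (4, 0)
  λ_17+ρ ↦ (3, 1)
  λ_18+ρ ↦ (1, 0)
  λ_19+ρ ↦ (4, 0)
  λ_20+ρ ↦ (2, 1)

Partition of {1..20} into 6 W_5-dot-orbits:

[[1], [2, 3, 10, 15, 20], [4, 6, 8, 9, 13], [5, 7, 14, 17], [11, 18], [12, 16, 19]]


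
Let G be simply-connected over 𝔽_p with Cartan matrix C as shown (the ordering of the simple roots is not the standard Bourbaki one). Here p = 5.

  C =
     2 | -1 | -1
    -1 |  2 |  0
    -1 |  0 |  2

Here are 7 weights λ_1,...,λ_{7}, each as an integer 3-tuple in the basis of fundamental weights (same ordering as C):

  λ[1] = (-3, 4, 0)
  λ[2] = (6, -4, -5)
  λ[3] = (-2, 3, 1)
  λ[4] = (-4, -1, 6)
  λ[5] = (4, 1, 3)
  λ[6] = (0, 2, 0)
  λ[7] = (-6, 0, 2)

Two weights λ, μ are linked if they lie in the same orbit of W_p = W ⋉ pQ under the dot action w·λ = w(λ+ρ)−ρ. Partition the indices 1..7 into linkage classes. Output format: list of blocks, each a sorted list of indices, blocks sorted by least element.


Cartan matrix: type A_3 (|W|=24); un-permuting the 3 rows.

Ā_5 reps of the 7 weights (A_3, coords as presented):

  [1] (1, 3, 1) · [2] (0, 1, 2) · [3] (1, 3, 1) · [4] (0, 1, 2) · [5] (1, 3, 1) · [6] (1, 3, 1) · [7] (1, 3, 1)

The 7 indices split into 2 linkage classes (same alcove rep ⇔ same W_5-dot-orbit):

[[1, 3, 5, 6, 7], [2, 4]]


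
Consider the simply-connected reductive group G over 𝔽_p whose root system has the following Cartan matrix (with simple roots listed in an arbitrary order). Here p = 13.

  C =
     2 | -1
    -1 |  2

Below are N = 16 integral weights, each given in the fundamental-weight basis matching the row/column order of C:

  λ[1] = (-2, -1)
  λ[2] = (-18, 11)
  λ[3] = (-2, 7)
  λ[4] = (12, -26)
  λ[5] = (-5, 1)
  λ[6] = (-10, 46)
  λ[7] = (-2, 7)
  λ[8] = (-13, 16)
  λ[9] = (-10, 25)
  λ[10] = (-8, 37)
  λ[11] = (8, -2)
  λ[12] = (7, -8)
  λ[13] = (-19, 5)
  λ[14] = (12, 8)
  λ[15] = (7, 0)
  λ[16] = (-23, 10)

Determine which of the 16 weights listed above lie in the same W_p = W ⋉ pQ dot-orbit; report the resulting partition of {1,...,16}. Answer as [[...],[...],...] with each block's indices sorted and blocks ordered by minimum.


A_2 Cartan matrix, 2 simple roots permuted; ρ=(1,1).

λ_j+ρ reflected into Ā_13 (⟨·,θ^∨⟩≤13); 2-tuples as given:

  1: (0, 1) · 2: (8, 1) · 3: (1, 7) · 4: (0, 1) · 5: (2, 2) · 6: (8, 1) · 7: (1, 7) · 8: (8, 1) · 9: (4, 0) · 10: (1, 7) · 11: (8, 1) · 12: (1, 7) · 13: (1, 7) · 14: (4, 0) · 15: (8, 1) · 16: (2, 2)

5 distinct reps among the 16 weights ⇒ 5 W_13-linkage classes:

[[1, 4], [2, 6, 8, 11, 15], [3, 7, 10, 12, 13], [5, 16], [9, 14]]


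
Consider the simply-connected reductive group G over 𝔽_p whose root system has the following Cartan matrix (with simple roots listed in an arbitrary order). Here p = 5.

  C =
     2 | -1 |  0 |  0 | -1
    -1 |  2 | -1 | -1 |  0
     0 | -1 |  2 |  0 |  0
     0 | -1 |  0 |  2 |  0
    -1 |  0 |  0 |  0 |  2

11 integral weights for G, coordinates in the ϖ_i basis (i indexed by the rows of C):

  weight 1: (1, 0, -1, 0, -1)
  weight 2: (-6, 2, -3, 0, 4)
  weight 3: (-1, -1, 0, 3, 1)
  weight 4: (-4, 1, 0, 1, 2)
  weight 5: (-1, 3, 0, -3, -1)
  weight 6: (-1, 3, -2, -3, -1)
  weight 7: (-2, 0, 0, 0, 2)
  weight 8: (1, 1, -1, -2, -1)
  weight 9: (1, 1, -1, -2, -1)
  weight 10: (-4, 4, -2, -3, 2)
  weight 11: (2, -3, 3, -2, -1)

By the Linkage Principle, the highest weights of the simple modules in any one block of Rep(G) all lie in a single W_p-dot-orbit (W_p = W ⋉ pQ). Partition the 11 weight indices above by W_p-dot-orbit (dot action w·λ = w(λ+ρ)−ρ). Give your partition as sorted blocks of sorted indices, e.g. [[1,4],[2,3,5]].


Type D_5, rank 5, |W|=1920; reorder rows/cols to standard.

W_5-reps of the 11 weights in Ā_5 (same 5-coord order as C):

  λ_1+ρ ↦ (0, 1, 0, 1, 0);  λ_2+ρ ↦ (0, 1, 1, 2, 0);  λ_3+ρ ↦ (0, 1, 1, 2, 0);  λ_4+ρ ↦ (0, 1, 0, 1, 0);  λ_5+ρ ↦ (0, 0, 1, 2, 2);  λ_6+ρ ↦ (0, 1, 1, 2, 0);  λ_7+ρ ↦ (0, 0, 1, 1, 2);  λ_8+ρ ↦ (0, 1, 0, 1, 0);  λ_9+ρ ↦ (0, 1, 0, 1, 0);  λ_10+ρ ↦ (0, 1, 0, 1, 0);  λ_11+ρ ↦ (0, 1, 1, 2, 0)

Grouping the 11 weights by Ā_5-representative: 4 linkage classes.

[[1, 4, 8, 9, 10], [2, 3, 6, 11], [5], [7]]


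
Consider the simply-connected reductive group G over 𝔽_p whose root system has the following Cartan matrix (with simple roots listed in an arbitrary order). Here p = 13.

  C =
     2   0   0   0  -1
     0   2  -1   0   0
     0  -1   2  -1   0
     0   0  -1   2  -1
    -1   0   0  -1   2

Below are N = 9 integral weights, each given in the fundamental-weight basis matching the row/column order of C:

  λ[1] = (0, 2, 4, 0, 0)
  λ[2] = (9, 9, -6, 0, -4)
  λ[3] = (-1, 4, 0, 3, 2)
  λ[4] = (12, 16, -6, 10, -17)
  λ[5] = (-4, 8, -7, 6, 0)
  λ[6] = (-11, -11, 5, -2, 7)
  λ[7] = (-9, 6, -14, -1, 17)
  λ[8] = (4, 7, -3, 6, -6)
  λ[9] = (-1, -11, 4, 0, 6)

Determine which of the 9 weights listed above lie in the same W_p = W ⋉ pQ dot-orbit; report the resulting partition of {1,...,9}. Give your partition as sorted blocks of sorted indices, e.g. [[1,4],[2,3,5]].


A_5 Cartan matrix, 5 simple roots permuted; ρ=(1,1,1,1,1).

Alcove-folded reps (p=13, 9 weights, presented ϖ-order):

  1: (1, 3, 5, 1, 1)
  2: (3, 3, 2, 1, 4)
  3: (0, 5, 1, 4, 3)
  4: (3, 3, 2, 1, 4)
  5: (1, 3, 5, 1, 1)
  6: (3, 3, 2, 1, 4)
  7: (0, 5, 1, 4, 3)
  8: (0, 6, 2, 0, 5)
  9: (0, 5, 1, 4, 3)

Partition of {1..9} into 4 W_13-dot-orbits:

[[1, 5], [2, 4, 6], [3, 7, 9], [8]]


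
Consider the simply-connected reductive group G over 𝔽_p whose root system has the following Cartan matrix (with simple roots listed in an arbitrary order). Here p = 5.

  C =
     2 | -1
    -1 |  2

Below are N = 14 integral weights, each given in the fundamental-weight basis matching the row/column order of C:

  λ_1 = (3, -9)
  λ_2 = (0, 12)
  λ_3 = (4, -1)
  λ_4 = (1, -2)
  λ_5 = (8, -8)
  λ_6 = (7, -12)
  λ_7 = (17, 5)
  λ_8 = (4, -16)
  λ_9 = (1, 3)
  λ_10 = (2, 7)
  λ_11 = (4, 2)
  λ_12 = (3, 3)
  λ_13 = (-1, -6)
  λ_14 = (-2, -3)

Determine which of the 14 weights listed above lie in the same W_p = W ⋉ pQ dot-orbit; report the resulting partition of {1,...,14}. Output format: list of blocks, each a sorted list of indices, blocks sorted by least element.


C ↔ A_2 under row/col permutation; |W(A_2)| = 6.

W_5-reps of the 14 weights in Ā_5 (same 2-coord order as C):

    λ_1+ρ ↦ (1, 1)
    λ_2+ρ ↦ (1, 1)
    λ_3+ρ ↦ (5, 0)
    λ_4+ρ ↦ (1, 1)
    λ_5+ρ ↦ (2, 1)
    λ_6+ρ ↦ (2, 1)
    λ_7+ρ ↦ (1, 1)
    λ_8+ρ ↦ (5, 0)
    λ_9+ρ ↦ (1, 3)
    λ_10+ρ ↦ (2, 1)
    λ_11+ρ ↦ (2, 0)
    λ_12+ρ ↦ (1, 1)
    λ_13+ρ ↦ (5, 0)
    λ_14+ρ ↦ (2, 1)

Partition of {1..14} into 5 W_5-dot-orbits:

[[1, 2, 4, 7, 12], [3, 8, 13], [5, 6, 10, 14], [9], [11]]


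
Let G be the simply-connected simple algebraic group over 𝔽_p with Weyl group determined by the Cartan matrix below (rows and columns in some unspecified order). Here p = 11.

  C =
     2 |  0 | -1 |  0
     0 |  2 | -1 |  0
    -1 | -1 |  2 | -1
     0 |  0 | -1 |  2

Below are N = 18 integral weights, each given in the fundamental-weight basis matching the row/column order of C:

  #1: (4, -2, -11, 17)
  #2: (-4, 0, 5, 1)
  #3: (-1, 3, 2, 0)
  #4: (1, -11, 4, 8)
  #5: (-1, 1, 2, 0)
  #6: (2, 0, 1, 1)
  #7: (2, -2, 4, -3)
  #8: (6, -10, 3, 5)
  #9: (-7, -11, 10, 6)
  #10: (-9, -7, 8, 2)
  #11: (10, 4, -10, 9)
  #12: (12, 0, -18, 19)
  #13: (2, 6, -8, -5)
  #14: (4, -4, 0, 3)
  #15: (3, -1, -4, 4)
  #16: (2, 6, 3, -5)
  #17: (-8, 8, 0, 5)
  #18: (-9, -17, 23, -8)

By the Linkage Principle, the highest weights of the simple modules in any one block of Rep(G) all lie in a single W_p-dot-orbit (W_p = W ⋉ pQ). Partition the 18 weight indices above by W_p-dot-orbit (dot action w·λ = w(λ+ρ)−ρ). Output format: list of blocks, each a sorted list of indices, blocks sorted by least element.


D_4 Cartan matrix, 4 simple roots permuted; ρ=(1,1,1,1).

λ_j+ρ reflected into Ā_11 (⟨·,θ^∨⟩≤11); 4-tuples as given:

  λ_1 → (1, 3, 1, 0);  λ_2 → (3, 1, 2, 2);  λ_3 → (0, 4, 3, 1);  λ_4 → (0, 2, 3, 1);  λ_5 → (0, 2, 3, 1);  λ_6 → (3, 1, 2, 2);  λ_7 → (3, 1, 2, 2);  λ_8 → (1, 3, 1, 0);  λ_9 → (1, 3, 1, 0);  λ_10 → (3, 1, 2, 2);  λ_11 → (1, 3, 1, 0);  λ_12 → (0, 2, 3, 1);  λ_13 → (0, 4, 3, 1);  λ_14 → (3, 1, 2, 2);  λ_15 → (1, 3, 0, 2);  λ_16 → (0, 4, 3, 1);  λ_17 → (1, 3, 1, 0);  λ_18 → (0, 2, 3, 1)

Grouping the 18 weights by Ā_11-representative: 5 linkage classes.

[[1, 8, 9, 11, 17], [2, 6, 7, 10, 14], [3, 13, 16], [4, 5, 12, 18], [15]]


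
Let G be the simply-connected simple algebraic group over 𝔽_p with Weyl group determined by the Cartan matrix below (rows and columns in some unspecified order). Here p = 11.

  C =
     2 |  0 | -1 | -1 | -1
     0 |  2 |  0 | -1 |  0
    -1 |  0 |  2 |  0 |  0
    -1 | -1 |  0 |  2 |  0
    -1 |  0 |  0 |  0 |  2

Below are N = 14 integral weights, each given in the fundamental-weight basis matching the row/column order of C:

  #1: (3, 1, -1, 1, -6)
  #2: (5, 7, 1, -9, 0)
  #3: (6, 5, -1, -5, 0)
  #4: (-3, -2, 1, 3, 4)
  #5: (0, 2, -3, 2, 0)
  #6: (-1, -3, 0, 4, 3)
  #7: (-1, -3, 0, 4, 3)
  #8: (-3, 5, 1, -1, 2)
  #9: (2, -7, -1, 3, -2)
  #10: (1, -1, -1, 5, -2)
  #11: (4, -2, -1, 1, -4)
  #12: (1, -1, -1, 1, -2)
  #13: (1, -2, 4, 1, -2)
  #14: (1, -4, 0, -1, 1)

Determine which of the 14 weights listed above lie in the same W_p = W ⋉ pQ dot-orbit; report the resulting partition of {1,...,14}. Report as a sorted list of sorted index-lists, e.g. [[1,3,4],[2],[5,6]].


C ↔ D_5 under row/col permutation; |W(D_5)| = 1920.

Each λ_j+ρ reduced to Ā_11; 5-tuples below use C's row order:

  1: (0, 2, 1, 1, 4) · 2: (1, 0, 0, 2, 1) · 3: (1, 0, 0, 2, 1) · 4: (2, 1, 0, 1, 3) · 5: (1, 3, 1, 2, 0) · 6: (0, 2, 1, 1, 4) · 7: (0, 2, 1, 1, 4) · 8: (0, 4, 0, 2, 1) · 9: (0, 4, 0, 2, 1) · 10: (1, 0, 0, 2, 1) · 11: (2, 1, 0, 1, 3) · 12: (1, 0, 0, 2, 1) · 13: (1, 1, 5, 1, 1) · 14: (1, 0, 0, 2, 1)

6 distinct reps among the 14 weights ⇒ 6 W_11-linkage classes:

[[1, 6, 7], [2, 3, 10, 12, 14], [4, 11], [5], [8, 9], [13]]


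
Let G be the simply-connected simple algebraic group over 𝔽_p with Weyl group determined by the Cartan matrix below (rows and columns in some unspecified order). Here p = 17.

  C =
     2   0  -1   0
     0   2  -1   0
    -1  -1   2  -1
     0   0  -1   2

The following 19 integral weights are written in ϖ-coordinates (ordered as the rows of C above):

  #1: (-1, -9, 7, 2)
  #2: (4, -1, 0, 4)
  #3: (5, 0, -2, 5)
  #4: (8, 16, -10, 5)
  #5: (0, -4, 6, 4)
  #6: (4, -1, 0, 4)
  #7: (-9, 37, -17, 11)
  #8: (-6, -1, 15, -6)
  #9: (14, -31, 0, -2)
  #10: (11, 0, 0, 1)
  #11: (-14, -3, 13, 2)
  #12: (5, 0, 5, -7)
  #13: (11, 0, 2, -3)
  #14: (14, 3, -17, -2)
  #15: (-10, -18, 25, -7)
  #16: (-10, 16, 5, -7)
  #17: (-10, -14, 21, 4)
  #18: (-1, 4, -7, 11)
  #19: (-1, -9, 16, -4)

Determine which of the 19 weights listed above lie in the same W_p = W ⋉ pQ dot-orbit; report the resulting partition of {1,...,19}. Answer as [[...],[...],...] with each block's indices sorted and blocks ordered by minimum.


Type D_4, rank 4, |W|=192; reorder rows/cols to standard.

Folding the 19 weights λ_j+ρ into Ā_17 (reps in the given 4-coord order):

  [1] (0, 8, 0, 3) · [2] (5, 0, 1, 5) · [3] (5, 0, 1, 5) · [4] (0, 8, 0, 3) · [5] (1, 3, 4, 5) · [6] (5, 0, 1, 5) · [7] (1, 3, 4, 5) · [8] (5, 0, 1, 5) · [9] (12, 1, 1, 2) · [10] (12, 1, 1, 2) · [11] (12, 1, 1, 2) · [12] (6, 1, 0, 6) · [13] (12, 1, 1, 2) · [14] (12, 1, 1, 2) · [15] (0, 8, 0, 3) · [16] (0, 8, 0, 3) · [17] (1, 3, 4, 5) · [18] (5, 0, 1, 5) · [19] (0, 8, 0, 3)

Linkage partition of the 19 weights (5 classes, p=17):

[[1, 4, 15, 16, 19], [2, 3, 6, 8, 18], [5, 7, 17], [9, 10, 11, 13, 14], [12]]


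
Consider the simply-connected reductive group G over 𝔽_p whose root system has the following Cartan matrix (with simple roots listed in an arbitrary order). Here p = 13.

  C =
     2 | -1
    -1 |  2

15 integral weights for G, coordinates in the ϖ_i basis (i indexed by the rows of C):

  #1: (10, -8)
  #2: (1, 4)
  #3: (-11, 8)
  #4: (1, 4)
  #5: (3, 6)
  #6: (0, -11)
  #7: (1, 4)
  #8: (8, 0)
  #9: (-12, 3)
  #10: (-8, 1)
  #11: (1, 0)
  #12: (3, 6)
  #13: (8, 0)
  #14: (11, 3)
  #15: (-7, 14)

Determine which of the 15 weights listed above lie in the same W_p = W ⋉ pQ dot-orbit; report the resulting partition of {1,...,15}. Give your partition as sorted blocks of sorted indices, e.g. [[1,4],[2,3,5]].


Type A_2, rank 2, |W|=6; reorder rows/cols to standard.

W_13-reps of the 15 weights in Ā_13 (same 2-coord order as C):

    λ_1 → (4, 7)
    λ_2 → (2, 5)
    λ_3 → (9, 1)
    λ_4 → (2, 5)
    λ_5 → (4, 7)
    λ_6 → (9, 1)
    λ_7 → (2, 5)
    λ_8 → (9, 1)
    λ_9 → (4, 7)
    λ_10 → (2, 5)
    λ_11 → (2, 1)
    λ_12 → (4, 7)
    λ_13 → (9, 1)
    λ_14 → (9, 1)
    λ_15 → (4, 7)

The 15 indices split into 4 linkage classes (same alcove rep ⇔ same W_13-dot-orbit):

[[1, 5, 9, 12, 15], [2, 4, 7, 10], [3, 6, 8, 13, 14], [11]]


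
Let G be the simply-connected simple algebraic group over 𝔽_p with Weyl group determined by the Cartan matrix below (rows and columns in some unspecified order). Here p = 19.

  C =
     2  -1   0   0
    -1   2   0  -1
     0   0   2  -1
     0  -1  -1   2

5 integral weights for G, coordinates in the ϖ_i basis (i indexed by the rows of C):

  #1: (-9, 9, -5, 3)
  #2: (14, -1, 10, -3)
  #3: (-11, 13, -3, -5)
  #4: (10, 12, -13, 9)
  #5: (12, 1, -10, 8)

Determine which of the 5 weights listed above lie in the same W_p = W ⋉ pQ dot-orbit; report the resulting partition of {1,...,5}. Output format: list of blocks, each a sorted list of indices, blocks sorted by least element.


Type A_4, rank 4, |W|=120; reorder rows/cols to standard.

λ_j+ρ reflected into Ā_19 (⟨·,θ^∨⟩≤19); 4-tuples as given:

    1: (8, 2, 4, 0)
    2: (8, 2, 4, 0)
    3: (8, 2, 4, 0)
    4: (4, 4, 2, 3)
    5: (8, 2, 4, 0)

Partition of {1..5} into 2 W_19-dot-orbits:

[[1, 2, 3, 5], [4]]


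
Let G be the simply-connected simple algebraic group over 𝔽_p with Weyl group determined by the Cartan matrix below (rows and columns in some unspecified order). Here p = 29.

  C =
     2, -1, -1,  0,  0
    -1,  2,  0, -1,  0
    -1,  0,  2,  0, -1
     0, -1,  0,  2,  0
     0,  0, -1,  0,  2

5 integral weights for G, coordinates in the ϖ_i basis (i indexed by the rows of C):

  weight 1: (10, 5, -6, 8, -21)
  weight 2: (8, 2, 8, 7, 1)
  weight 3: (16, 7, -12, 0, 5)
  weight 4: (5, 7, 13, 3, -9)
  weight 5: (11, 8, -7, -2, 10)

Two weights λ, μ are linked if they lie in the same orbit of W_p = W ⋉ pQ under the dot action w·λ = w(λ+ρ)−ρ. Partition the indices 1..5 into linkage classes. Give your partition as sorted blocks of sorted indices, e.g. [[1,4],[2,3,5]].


Cartan matrix: type A_5 (|W|=720); un-permuting the 5 rows.

Each λ_j+ρ reduced to Ā_29; 5-tuples below use C's row order:

  λ_1 → (6, 8, 6, 1, 5);  λ_2 → (9, 3, 9, 6, 0);  λ_3 → (6, 8, 6, 1, 5);  λ_4 → (6, 8, 6, 1, 5);  λ_5 → (6, 8, 6, 1, 5)

Grouping the 5 weights by Ā_29-representative: 2 linkage classes.

[[1, 3, 4, 5], [2]]


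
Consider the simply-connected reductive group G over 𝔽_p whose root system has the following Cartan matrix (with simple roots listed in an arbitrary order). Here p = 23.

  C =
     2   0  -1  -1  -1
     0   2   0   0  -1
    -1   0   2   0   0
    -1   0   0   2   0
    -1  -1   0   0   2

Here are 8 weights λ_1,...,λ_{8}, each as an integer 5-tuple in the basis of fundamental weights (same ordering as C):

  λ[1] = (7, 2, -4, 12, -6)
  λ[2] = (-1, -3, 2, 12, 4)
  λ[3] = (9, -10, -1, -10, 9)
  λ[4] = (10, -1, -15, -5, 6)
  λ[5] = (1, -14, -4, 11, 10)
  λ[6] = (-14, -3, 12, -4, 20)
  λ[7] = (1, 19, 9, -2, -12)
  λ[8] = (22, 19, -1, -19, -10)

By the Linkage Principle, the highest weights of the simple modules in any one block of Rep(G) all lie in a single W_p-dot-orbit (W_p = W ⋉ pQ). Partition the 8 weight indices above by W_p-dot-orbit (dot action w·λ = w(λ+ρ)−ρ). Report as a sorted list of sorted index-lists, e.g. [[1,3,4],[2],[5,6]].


Type D_5, rank 5, |W|=1920; reorder rows/cols to standard.

Alcove-folded reps (p=23, 8 weights, presented ϖ-order):

  λ_1 → (0, 2, 3, 13, 2)
  λ_2 → (0, 2, 3, 13, 2)
  λ_3 → (1, 9, 0, 9, 1)
  λ_4 → (4, 0, 7, 3, 0)
  λ_5 → (1, 9, 0, 9, 1)
  λ_6 → (0, 2, 3, 13, 2)
  λ_7 → (1, 9, 0, 9, 1)
  λ_8 → (4, 0, 7, 3, 0)

Linkage partition of the 8 weights (3 classes, p=23):

[[1, 2, 6], [3, 5, 7], [4, 8]]


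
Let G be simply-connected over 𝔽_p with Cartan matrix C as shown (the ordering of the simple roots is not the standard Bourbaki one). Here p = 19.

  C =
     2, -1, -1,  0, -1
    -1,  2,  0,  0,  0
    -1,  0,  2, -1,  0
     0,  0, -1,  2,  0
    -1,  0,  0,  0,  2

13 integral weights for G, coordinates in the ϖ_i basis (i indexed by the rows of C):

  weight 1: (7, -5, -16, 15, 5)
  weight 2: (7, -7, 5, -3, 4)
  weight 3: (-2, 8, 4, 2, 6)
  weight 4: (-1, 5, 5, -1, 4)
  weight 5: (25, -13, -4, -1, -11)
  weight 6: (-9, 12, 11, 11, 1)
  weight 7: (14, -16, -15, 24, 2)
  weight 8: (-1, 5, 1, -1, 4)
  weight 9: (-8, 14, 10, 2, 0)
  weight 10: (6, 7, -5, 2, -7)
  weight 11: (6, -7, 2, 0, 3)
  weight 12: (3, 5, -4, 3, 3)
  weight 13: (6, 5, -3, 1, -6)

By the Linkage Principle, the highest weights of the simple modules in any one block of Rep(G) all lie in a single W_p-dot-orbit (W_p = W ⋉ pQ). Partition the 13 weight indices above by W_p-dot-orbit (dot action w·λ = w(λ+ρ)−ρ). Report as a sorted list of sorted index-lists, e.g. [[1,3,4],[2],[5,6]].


Dynkin diagram of C (from the 8 off-diagonal −1 entries): D_5.

W_19-reps of the 13 weights in Ā_19 (same 5-coord order as C):

    λ_1 → (1, 6, 3, 1, 4)
    λ_2 → (0, 6, 2, 0, 5)
    λ_3 → (3, 5, 0, 1, 3)
    λ_4 → (0, 6, 2, 0, 5)
    λ_5 → (3, 5, 0, 1, 3)
    λ_6 → (1, 5, 2, 0, 4)
    λ_7 → (1, 6, 3, 1, 4)
    λ_8 → (0, 6, 2, 0, 5)
    λ_9 → (3, 5, 0, 1, 3)
    λ_10 → (3, 5, 0, 1, 3)
    λ_11 → (1, 6, 3, 1, 4)
    λ_12 → (1, 6, 3, 1, 4)
    λ_13 → (0, 6, 2, 0, 5)

These 13 weights hit 4 W_19-dot-orbits; sizes (4, 4, 4, 1):

[[1, 7, 11, 12], [2, 4, 8, 13], [3, 5, 9, 10], [6]]


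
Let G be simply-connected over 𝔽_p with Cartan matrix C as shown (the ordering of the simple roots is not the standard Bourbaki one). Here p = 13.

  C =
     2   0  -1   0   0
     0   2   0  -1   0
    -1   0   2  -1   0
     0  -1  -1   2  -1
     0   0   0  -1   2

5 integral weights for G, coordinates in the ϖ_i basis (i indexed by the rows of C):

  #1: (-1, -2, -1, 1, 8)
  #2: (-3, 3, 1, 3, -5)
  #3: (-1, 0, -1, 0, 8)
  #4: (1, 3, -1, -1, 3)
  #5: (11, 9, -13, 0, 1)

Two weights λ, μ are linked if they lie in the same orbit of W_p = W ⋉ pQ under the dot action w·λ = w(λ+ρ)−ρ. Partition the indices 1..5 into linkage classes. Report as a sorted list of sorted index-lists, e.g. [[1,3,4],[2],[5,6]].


C ↔ D_5 under row/col permutation; |W(D_5)| = 1920.

Ā_13 reps of the 5 weights (D_5, coords as presented):

    λ_1 → (0, 1, 0, 1, 9)
    λ_2 → (2, 4, 0, 0, 4)
    λ_3 → (0, 1, 0, 1, 9)
    λ_4 → (2, 4, 0, 0, 4)
    λ_5 → (0, 1, 0, 1, 9)

The 5 indices split into 2 linkage classes (same alcove rep ⇔ same W_13-dot-orbit):

[[1, 3, 5], [2, 4]]


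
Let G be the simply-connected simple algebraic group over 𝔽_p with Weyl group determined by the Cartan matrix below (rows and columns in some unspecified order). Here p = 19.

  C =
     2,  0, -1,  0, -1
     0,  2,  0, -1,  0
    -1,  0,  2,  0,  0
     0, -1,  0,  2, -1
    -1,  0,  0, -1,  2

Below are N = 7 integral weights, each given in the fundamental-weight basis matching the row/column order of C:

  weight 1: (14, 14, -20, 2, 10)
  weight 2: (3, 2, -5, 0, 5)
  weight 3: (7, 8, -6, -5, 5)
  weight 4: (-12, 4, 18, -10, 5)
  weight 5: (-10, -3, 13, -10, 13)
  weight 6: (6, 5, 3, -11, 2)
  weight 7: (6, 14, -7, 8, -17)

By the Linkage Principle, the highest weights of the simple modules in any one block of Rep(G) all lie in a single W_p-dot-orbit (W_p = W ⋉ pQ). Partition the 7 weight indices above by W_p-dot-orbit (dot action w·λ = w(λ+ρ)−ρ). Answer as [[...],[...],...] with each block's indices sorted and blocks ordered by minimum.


Type A_5, rank 5, |W|=720; reorder rows/cols to standard.

λ_j+ρ reflected into Ā_19 (⟨·,θ^∨⟩≤19); 5-tuples as given:

  [1] (0, 3, 4, 1, 6) · [2] (0, 3, 4, 1, 6) · [3] (3, 5, 5, 4, 2) · [4] (3, 5, 5, 4, 2) · [5] (3, 5, 5, 4, 2) · [6] (0, 3, 4, 1, 6) · [7] (0, 3, 4, 1, 6)

The 7 indices split into 2 linkage classes (same alcove rep ⇔ same W_19-dot-orbit):

[[1, 2, 6, 7], [3, 4, 5]]


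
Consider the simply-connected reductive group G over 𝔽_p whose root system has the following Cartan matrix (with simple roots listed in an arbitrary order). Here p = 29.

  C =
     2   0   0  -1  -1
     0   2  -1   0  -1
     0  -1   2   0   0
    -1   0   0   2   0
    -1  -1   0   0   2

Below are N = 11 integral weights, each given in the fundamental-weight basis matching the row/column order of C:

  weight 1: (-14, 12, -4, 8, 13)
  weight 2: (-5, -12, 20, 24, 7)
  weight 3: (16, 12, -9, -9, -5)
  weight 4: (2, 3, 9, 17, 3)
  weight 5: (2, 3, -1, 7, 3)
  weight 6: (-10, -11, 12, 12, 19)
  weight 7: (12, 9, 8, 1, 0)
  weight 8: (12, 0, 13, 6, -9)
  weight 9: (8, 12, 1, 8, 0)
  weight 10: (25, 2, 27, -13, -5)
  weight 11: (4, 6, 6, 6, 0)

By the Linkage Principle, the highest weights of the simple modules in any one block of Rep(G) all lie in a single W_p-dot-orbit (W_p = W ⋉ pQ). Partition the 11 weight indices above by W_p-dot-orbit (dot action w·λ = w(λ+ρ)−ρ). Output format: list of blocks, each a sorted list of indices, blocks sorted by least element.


Cartan matrix: type A_5 (|W|=720); un-permuting the 5 rows.

Each λ_j+ρ reduced to Ā_29; 5-tuples below use C's row order:

  λ_1+ρ ↦ (9, 10, 3, 4, 1) · λ_2+ρ ↦ (3, 4, 0, 8, 4) · λ_3+ρ ↦ (5, 1, 8, 8, 4) · λ_4+ρ ↦ (3, 4, 0, 8, 4) · λ_5+ρ ↦ (3, 4, 0, 8, 4) · λ_6+ρ ↦ (9, 10, 3, 4, 1) · λ_7+ρ ↦ (9, 10, 3, 4, 1) · λ_8+ρ ↦ (5, 7, 7, 7, 1) · λ_9+ρ ↦ (9, 10, 3, 4, 1) · λ_10+ρ ↦ (2, 1, 3, 10, 1) · λ_11+ρ ↦ (5, 7, 7, 7, 1)

Partition of {1..11} into 5 W_29-dot-orbits:

[[1, 6, 7, 9], [2, 4, 5], [3], [8, 11], [10]]


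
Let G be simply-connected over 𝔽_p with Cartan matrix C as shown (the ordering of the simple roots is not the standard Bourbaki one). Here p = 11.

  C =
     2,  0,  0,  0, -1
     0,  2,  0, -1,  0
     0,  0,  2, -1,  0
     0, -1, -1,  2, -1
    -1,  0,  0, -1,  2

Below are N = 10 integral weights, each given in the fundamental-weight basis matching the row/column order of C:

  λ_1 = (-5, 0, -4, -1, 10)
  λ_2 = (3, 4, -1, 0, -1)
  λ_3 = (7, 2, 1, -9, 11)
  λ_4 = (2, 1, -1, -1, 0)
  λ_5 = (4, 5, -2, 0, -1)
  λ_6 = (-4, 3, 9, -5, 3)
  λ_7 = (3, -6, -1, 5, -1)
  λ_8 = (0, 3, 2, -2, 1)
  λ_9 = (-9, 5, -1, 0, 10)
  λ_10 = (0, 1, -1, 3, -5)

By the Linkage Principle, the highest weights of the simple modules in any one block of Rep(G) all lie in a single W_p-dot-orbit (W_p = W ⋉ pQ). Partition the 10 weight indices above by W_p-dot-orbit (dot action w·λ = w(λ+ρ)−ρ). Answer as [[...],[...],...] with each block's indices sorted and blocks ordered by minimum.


D_5 Cartan matrix, 5 simple roots permuted; ρ=(1,1,1,1,1).

Each λ_j+ρ reduced to Ā_11; 5-tuples below use C's row order:

  λ_1 → (3, 2, 0, 0, 1);  λ_2 → (4, 5, 0, 1, 0);  λ_3 → (1, 3, 2, 1, 1);  λ_4 → (3, 2, 0, 0, 1);  λ_5 → (4, 5, 0, 1, 0);  λ_6 → (0, 0, 6, 1, 0);  λ_7 → (4, 5, 0, 1, 0);  λ_8 → (1, 3, 2, 1, 1);  λ_9 → (0, 0, 6, 1, 0);  λ_10 → (3, 2, 0, 0, 1)

Grouping the 10 weights by Ā_11-representative: 4 linkage classes.

[[1, 4, 10], [2, 5, 7], [3, 8], [6, 9]]


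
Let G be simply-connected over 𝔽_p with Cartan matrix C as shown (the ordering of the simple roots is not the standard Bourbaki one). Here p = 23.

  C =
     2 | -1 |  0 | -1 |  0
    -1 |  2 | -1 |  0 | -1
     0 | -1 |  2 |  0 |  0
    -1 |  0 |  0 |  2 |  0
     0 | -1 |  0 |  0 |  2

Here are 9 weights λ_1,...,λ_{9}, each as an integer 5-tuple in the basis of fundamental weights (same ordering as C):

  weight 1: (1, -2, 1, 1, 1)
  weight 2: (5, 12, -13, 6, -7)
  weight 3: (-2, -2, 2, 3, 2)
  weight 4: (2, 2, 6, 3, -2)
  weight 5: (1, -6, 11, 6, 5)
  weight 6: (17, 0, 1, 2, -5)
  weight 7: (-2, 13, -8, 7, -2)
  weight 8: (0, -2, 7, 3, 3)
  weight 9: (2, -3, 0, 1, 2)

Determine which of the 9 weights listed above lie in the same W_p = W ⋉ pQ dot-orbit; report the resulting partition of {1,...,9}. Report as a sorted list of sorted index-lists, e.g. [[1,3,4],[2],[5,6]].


D_5 Cartan matrix, 5 simple roots permuted; ρ=(1,1,1,1,1).

Alcove-folded reps (p=23, 9 weights, presented ϖ-order):

  λ_1 → (1, 1, 1, 2, 1) · λ_2 → (3, 2, 7, 4, 1) · λ_3 → (1, 1, 1, 2, 1) · λ_4 → (3, 2, 7, 4, 1) · λ_5 → (3, 2, 7, 4, 1) · λ_6 → (1, 1, 1, 2, 1) · λ_7 → (3, 2, 7, 4, 1) · λ_8 → (0, 1, 7, 4, 3) · λ_9 → (1, 1, 1, 2, 1)

Linkage partition of the 9 weights (3 classes, p=23):

[[1, 3, 6, 9], [2, 4, 5, 7], [8]]


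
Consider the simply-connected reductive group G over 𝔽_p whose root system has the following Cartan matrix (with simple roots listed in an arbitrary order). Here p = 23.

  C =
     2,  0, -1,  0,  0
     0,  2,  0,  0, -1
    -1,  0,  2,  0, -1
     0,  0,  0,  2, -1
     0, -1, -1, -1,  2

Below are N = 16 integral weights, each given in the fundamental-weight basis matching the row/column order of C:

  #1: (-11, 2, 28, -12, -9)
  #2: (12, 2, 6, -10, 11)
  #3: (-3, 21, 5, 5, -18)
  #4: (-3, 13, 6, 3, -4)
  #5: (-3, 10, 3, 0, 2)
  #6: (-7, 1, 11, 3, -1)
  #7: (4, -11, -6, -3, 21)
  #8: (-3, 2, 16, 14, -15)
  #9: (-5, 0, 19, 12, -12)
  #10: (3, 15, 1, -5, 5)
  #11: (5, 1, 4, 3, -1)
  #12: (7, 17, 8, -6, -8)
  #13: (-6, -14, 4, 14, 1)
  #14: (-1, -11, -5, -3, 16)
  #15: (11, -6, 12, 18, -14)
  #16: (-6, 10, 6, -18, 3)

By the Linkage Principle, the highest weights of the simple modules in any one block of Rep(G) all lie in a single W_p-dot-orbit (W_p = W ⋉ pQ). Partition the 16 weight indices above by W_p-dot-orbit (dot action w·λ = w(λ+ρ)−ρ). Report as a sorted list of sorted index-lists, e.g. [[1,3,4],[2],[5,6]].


Root system D_5: the 5×5 matrix C matches after relabeling.

Ā_23 reps of the 16 weights (D_5, coords as presented):

  λ_1 → (4, 10, 0, 2, 1)
  λ_2 → (2, 9, 1, 3, 0)
  λ_3 → (6, 2, 5, 4, 0)
  λ_4 → (2, 11, 1, 1, 3)
  λ_5 → (2, 11, 1, 1, 3)
  λ_6 → (6, 2, 5, 4, 0)
  λ_7 → (4, 10, 0, 2, 1)
  λ_8 → (2, 11, 1, 1, 3)
  λ_9 → (4, 10, 0, 2, 1)
  λ_10 → (2, 11, 1, 1, 3)
  λ_11 → (6, 2, 5, 4, 0)
  λ_12 → (3, 6, 2, 7, 0)
  λ_13 → (6, 2, 5, 4, 0)
  λ_14 → (4, 10, 0, 2, 1)
  λ_15 → (4, 10, 0, 2, 1)
  λ_16 → (6, 2, 5, 4, 0)

These 16 weights hit 5 W_23-dot-orbits; sizes (5, 1, 5, 4, 1):

[[1, 7, 9, 14, 15], [2], [3, 6, 11, 13, 16], [4, 5, 8, 10], [12]]


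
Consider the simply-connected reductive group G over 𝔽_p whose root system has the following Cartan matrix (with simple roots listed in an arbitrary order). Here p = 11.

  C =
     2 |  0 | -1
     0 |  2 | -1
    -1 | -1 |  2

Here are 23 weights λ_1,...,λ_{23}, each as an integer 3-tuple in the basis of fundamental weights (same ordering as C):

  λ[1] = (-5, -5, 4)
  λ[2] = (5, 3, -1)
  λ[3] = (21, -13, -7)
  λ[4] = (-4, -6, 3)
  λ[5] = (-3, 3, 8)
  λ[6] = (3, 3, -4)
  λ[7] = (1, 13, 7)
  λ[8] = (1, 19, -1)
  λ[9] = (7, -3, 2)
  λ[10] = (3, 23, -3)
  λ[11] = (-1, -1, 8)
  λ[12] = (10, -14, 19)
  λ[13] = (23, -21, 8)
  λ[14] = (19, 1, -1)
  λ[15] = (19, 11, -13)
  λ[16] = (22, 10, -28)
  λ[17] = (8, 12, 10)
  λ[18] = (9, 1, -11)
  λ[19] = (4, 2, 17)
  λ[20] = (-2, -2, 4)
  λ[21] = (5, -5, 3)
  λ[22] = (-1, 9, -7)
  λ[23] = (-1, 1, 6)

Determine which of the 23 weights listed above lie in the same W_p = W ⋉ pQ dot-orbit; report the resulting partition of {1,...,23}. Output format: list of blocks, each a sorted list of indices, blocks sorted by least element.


Root system A_3: the 3×3 matrix C matches after relabeling.

λ_j+ρ reflected into Ā_11 (⟨·,θ^∨⟩≤11); 3-tuples as given:

  [1] (1, 1, 3)
  [2] (6, 4, 0)
  [3] (6, 4, 0)
  [4] (1, 1, 3)
  [5] (0, 2, 7)
  [6] (1, 1, 3)
  [7] (8, 2, 1)
  [8] (0, 0, 9)
  [9] (8, 2, 1)
  [10] (0, 2, 7)
  [11] (0, 0, 9)
  [12] (0, 2, 7)
  [13] (0, 0, 9)
  [14] (0, 0, 9)
  [15] (0, 8, 2)
  [16] (6, 4, 0)
  [17] (0, 0, 9)
  [18] (0, 8, 2)
  [19] (1, 1, 3)
  [20] (1, 1, 3)
  [21] (6, 4, 0)
  [22] (6, 4, 0)
  [23] (0, 2, 7)

6 distinct reps among the 23 weights ⇒ 6 W_11-linkage classes:

[[1, 4, 6, 19, 20], [2, 3, 16, 21, 22], [5, 10, 12, 23], [7, 9], [8, 11, 13, 14, 17], [15, 18]]


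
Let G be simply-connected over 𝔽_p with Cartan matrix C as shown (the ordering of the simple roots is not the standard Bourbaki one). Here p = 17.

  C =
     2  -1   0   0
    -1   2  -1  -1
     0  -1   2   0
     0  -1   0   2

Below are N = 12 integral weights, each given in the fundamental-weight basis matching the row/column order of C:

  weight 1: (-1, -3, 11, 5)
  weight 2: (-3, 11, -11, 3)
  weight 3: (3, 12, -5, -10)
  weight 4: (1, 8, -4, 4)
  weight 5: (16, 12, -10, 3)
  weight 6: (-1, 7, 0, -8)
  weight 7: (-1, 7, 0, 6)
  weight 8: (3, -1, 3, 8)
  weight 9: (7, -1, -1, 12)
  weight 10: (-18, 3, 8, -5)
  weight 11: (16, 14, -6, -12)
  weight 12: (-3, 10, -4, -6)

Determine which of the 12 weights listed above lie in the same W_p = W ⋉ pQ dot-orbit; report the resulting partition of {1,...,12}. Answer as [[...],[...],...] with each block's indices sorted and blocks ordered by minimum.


Dynkin diagram of C (from the 6 off-diagonal −1 entries): D_4.

Folding the 12 weights λ_j+ρ into Ā_17 (reps in the given 4-coord order):

    [1] (2, 0, 10, 4)
    [2] (2, 0, 10, 4)
    [3] (4, 0, 4, 9)
    [4] (2, 1, 3, 5)
    [5] (4, 0, 4, 9)
    [6] (0, 1, 1, 7)
    [7] (0, 1, 1, 7)
    [8] (4, 0, 4, 9)
    [9] (4, 0, 4, 9)
    [10] (4, 0, 4, 9)
    [11] (2, 0, 10, 4)
    [12] (2, 1, 3, 5)

Linkage partition of the 12 weights (4 classes, p=17):

[[1, 2, 11], [3, 5, 8, 9, 10], [4, 12], [6, 7]]


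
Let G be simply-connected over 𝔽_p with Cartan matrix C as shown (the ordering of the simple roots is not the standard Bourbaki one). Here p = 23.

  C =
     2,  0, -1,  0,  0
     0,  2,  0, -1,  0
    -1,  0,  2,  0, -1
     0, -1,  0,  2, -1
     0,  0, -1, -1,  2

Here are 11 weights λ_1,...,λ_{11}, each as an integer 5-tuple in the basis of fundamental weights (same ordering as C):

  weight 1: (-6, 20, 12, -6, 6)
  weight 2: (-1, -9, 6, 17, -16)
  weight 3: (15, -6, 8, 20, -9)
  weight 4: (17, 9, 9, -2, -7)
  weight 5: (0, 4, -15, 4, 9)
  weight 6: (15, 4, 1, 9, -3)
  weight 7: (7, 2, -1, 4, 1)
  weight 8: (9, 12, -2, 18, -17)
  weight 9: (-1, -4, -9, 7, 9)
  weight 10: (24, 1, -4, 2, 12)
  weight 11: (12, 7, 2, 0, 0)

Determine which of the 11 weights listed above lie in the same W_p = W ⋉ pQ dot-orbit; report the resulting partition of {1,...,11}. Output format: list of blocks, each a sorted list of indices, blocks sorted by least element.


Type A_5, rank 5, |W|=720; reorder rows/cols to standard.

λ_j+ρ reflected into Ā_23 (⟨·,θ^∨⟩≤23); 5-tuples as given:

  λ_1 → (8, 3, 0, 5, 2) · λ_2 → (8, 3, 0, 5, 2) · λ_3 → (1, 8, 1, 2, 6) · λ_4 → (10, 5, 3, 1, 1) · λ_5 → (10, 5, 3, 1, 1) · λ_6 → (8, 3, 0, 5, 2) · λ_7 → (8, 3, 0, 5, 2) · λ_8 → (2, 4, 7, 2, 1) · λ_9 → (8, 3, 0, 5, 2) · λ_10 → (5, 3, 1, 10, 2) · λ_11 → (10, 5, 3, 1, 1)

The 11 indices split into 5 linkage classes (same alcove rep ⇔ same W_23-dot-orbit):

[[1, 2, 6, 7, 9], [3], [4, 5, 11], [8], [10]]


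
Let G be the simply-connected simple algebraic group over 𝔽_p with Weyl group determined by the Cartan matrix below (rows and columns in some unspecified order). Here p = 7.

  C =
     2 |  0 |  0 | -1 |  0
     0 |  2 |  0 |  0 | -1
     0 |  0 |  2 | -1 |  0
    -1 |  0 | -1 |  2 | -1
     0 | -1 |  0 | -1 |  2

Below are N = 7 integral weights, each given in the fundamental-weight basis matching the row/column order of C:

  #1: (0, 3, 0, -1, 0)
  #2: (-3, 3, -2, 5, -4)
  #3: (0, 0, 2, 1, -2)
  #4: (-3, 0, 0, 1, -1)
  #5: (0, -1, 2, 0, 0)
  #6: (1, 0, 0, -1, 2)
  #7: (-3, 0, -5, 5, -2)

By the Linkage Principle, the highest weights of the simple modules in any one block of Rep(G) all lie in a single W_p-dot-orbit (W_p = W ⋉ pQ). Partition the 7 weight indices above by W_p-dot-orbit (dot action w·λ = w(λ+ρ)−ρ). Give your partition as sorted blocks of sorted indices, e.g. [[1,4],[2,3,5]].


Dynkin diagram of C (from the 8 off-diagonal −1 entries): D_5.

Ā_7 reps of the 7 weights (D_5, coords as presented):

  λ_1 → (1, 4, 1, 0, 0);  λ_2 → (2, 1, 1, 0, 0);  λ_3 → (1, 0, 3, 1, 0);  λ_4 → (2, 1, 1, 0, 0);  λ_5 → (1, 0, 3, 1, 0);  λ_6 → (2, 1, 1, 0, 0);  λ_7 → (1, 0, 3, 1, 0)

The 7 indices split into 3 linkage classes (same alcove rep ⇔ same W_7-dot-orbit):

[[1], [2, 4, 6], [3, 5, 7]]


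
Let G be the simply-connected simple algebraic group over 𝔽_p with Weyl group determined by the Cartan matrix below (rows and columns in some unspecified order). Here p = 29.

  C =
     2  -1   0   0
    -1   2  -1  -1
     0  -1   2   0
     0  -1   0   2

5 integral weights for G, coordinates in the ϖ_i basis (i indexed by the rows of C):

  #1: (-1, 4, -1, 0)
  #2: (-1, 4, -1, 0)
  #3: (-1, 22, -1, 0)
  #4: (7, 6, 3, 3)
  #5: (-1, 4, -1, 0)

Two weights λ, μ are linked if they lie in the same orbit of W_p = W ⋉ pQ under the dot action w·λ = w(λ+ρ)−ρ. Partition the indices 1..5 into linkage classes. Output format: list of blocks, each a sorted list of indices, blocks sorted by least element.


Type D_4, rank 4, |W|=192; reorder rows/cols to standard.

W_29-reps of the 5 weights in Ā_29 (same 4-coord order as C):

    [1] (0, 5, 0, 1)
    [2] (0, 5, 0, 1)
    [3] (0, 5, 0, 1)
    [4] (8, 6, 4, 4)
    [5] (0, 5, 0, 1)

2 distinct reps among the 5 weights ⇒ 2 W_29-linkage classes:

[[1, 2, 3, 5], [4]]


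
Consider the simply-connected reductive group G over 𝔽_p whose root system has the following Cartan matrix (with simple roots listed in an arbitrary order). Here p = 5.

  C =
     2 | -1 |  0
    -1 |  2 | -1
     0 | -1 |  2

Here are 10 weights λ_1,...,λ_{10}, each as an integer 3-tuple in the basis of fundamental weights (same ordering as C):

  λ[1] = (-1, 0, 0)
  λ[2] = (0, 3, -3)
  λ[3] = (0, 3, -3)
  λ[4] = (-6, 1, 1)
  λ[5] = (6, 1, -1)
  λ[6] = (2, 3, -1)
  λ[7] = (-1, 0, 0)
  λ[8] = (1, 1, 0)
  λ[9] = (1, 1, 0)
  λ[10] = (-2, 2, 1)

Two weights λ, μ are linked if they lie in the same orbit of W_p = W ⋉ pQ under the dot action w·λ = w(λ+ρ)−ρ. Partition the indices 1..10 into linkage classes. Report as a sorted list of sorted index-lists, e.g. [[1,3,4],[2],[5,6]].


Cartan matrix: type A_3 (|W|=24); un-permuting the 3 rows.

λ_j+ρ reflected into Ā_5 (⟨·,θ^∨⟩≤5); 3-tuples as given:

  λ_1 → (0, 1, 1) · λ_2 → (1, 2, 2) · λ_3 → (1, 2, 2) · λ_4 → (2, 2, 1) · λ_5 → (1, 2, 2) · λ_6 → (1, 2, 2) · λ_7 → (0, 1, 1) · λ_8 → (2, 2, 1) · λ_9 → (2, 2, 1) · λ_10 → (1, 2, 2)

Partition of {1..10} into 3 W_5-dot-orbits:

[[1, 7], [2, 3, 5, 6, 10], [4, 8, 9]]


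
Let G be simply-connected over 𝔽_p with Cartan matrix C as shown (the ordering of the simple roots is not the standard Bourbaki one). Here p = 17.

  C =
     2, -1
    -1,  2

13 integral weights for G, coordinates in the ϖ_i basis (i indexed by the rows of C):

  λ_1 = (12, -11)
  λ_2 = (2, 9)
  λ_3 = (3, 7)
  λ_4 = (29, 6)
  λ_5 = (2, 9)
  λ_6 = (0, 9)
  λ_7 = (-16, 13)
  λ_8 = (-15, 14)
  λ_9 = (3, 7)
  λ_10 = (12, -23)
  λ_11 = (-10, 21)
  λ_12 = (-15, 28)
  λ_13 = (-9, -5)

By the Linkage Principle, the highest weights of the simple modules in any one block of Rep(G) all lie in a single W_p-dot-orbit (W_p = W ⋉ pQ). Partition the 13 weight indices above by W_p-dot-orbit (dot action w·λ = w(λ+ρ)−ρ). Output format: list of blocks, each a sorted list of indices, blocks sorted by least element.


Cartan matrix: type A_2 (|W|=6); un-permuting the 2 rows.

Ā_17 reps of the 13 weights (A_2, coords as presented):

    λ_1+ρ ↦ (3, 10)
    λ_2+ρ ↦ (3, 10)
    λ_3+ρ ↦ (4, 8)
    λ_4+ρ ↦ (3, 10)
    λ_5+ρ ↦ (3, 10)
    λ_6+ρ ↦ (1, 10)
    λ_7+ρ ↦ (14, 1)
    λ_8+ρ ↦ (14, 1)
    λ_9+ρ ↦ (4, 8)
    λ_10+ρ ↦ (4, 8)
    λ_11+ρ ↦ (4, 8)
    λ_12+ρ ↦ (2, 3)
    λ_13+ρ ↦ (4, 8)

Partition of {1..13} into 5 W_17-dot-orbits:

[[1, 2, 4, 5], [3, 9, 10, 11, 13], [6], [7, 8], [12]]


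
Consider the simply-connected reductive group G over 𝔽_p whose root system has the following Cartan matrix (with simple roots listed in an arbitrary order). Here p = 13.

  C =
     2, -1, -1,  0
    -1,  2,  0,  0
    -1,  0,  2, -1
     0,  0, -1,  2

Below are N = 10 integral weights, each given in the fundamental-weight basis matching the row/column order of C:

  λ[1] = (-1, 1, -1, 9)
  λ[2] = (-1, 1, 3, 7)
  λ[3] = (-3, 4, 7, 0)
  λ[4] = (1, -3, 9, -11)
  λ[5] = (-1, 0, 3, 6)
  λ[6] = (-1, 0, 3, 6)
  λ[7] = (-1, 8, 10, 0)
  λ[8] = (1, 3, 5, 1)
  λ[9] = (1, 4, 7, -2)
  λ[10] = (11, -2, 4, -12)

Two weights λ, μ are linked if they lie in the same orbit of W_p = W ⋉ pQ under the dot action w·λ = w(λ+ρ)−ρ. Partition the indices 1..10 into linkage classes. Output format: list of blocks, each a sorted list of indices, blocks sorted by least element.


Root system A_4: the 4×4 matrix C matches after relabeling.

W_13-reps of the 10 weights in Ā_13 (same 4-coord order as C):

    λ_1+ρ ↦ (0, 2, 0, 10)
    λ_2+ρ ↦ (0, 1, 4, 7)
    λ_3+ρ ↦ (2, 3, 6, 1)
    λ_4+ρ ↦ (0, 2, 0, 10)
    λ_5+ρ ↦ (0, 1, 4, 7)
    λ_6+ρ ↦ (0, 1, 4, 7)
    λ_7+ρ ↦ (0, 1, 4, 7)
    λ_8+ρ ↦ (2, 3, 6, 1)
    λ_9+ρ ↦ (2, 3, 6, 1)
    λ_10+ρ ↦ (2, 3, 6, 1)

The 10 indices split into 3 linkage classes (same alcove rep ⇔ same W_13-dot-orbit):

[[1, 4], [2, 5, 6, 7], [3, 8, 9, 10]]


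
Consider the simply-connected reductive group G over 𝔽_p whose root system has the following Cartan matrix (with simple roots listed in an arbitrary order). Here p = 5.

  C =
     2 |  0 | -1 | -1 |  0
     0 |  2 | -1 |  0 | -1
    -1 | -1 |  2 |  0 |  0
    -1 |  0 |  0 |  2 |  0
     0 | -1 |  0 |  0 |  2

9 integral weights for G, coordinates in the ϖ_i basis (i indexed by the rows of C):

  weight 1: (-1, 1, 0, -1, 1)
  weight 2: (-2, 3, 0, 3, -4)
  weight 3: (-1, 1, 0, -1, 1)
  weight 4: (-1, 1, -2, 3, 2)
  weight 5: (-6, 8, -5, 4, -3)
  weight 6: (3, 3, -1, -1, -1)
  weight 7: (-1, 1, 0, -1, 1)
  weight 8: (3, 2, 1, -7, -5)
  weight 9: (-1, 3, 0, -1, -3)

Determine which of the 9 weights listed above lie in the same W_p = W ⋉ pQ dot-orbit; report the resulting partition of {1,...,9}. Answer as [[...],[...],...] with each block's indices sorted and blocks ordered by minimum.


Type A_5, rank 5, |W|=720; reorder rows/cols to standard.

Alcove-folded reps (p=5, 9 weights, presented ϖ-order):

  λ_1+ρ ↦ (0, 2, 1, 0, 2)
  λ_2+ρ ↦ (1, 1, 0, 0, 0)
  λ_3+ρ ↦ (0, 2, 1, 0, 2)
  λ_4+ρ ↦ (1, 1, 0, 0, 0)
  λ_5+ρ ↦ (0, 2, 1, 0, 2)
  λ_6+ρ ↦ (1, 1, 0, 0, 0)
  λ_7+ρ ↦ (0, 2, 1, 0, 2)
  λ_8+ρ ↦ (1, 1, 0, 0, 0)
  λ_9+ρ ↦ (0, 2, 1, 0, 2)

Partition of {1..9} into 2 W_5-dot-orbits:

[[1, 3, 5, 7, 9], [2, 4, 6, 8]]
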